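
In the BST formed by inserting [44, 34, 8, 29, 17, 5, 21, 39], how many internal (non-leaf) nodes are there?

Tree built from: [44, 34, 8, 29, 17, 5, 21, 39]
Tree (level-order array): [44, 34, None, 8, 39, 5, 29, None, None, None, None, 17, None, None, 21]
Rule: An internal node has at least one child.
Per-node child counts:
  node 44: 1 child(ren)
  node 34: 2 child(ren)
  node 8: 2 child(ren)
  node 5: 0 child(ren)
  node 29: 1 child(ren)
  node 17: 1 child(ren)
  node 21: 0 child(ren)
  node 39: 0 child(ren)
Matching nodes: [44, 34, 8, 29, 17]
Count of internal (non-leaf) nodes: 5


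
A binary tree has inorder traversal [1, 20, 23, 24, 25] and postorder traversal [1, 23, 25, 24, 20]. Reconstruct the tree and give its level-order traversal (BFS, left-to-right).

Inorder:   [1, 20, 23, 24, 25]
Postorder: [1, 23, 25, 24, 20]
Algorithm: postorder visits root last, so walk postorder right-to-left;
each value is the root of the current inorder slice — split it at that
value, recurse on the right subtree first, then the left.
Recursive splits:
  root=20; inorder splits into left=[1], right=[23, 24, 25]
  root=24; inorder splits into left=[23], right=[25]
  root=25; inorder splits into left=[], right=[]
  root=23; inorder splits into left=[], right=[]
  root=1; inorder splits into left=[], right=[]
Reconstructed level-order: [20, 1, 24, 23, 25]


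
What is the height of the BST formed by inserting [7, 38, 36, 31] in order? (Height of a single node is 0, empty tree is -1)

Insertion order: [7, 38, 36, 31]
Tree (level-order array): [7, None, 38, 36, None, 31]
Compute height bottom-up (empty subtree = -1):
  height(31) = 1 + max(-1, -1) = 0
  height(36) = 1 + max(0, -1) = 1
  height(38) = 1 + max(1, -1) = 2
  height(7) = 1 + max(-1, 2) = 3
Height = 3


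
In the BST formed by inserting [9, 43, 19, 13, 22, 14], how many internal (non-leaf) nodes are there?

Tree built from: [9, 43, 19, 13, 22, 14]
Tree (level-order array): [9, None, 43, 19, None, 13, 22, None, 14]
Rule: An internal node has at least one child.
Per-node child counts:
  node 9: 1 child(ren)
  node 43: 1 child(ren)
  node 19: 2 child(ren)
  node 13: 1 child(ren)
  node 14: 0 child(ren)
  node 22: 0 child(ren)
Matching nodes: [9, 43, 19, 13]
Count of internal (non-leaf) nodes: 4


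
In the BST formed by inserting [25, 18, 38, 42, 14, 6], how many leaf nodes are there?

Tree built from: [25, 18, 38, 42, 14, 6]
Tree (level-order array): [25, 18, 38, 14, None, None, 42, 6]
Rule: A leaf has 0 children.
Per-node child counts:
  node 25: 2 child(ren)
  node 18: 1 child(ren)
  node 14: 1 child(ren)
  node 6: 0 child(ren)
  node 38: 1 child(ren)
  node 42: 0 child(ren)
Matching nodes: [6, 42]
Count of leaf nodes: 2


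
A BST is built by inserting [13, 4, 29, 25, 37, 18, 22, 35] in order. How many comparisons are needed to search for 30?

Search path for 30: 13 -> 29 -> 37 -> 35
Found: False
Comparisons: 4


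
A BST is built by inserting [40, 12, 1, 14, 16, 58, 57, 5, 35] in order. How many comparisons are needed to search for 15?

Search path for 15: 40 -> 12 -> 14 -> 16
Found: False
Comparisons: 4


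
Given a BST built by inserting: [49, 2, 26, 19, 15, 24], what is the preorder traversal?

Tree insertion order: [49, 2, 26, 19, 15, 24]
Tree (level-order array): [49, 2, None, None, 26, 19, None, 15, 24]
Preorder traversal: [49, 2, 26, 19, 15, 24]


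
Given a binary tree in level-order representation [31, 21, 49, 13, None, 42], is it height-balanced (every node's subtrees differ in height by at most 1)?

Tree (level-order array): [31, 21, 49, 13, None, 42]
Definition: a tree is height-balanced if, at every node, |h(left) - h(right)| <= 1 (empty subtree has height -1).
Bottom-up per-node check:
  node 13: h_left=-1, h_right=-1, diff=0 [OK], height=0
  node 21: h_left=0, h_right=-1, diff=1 [OK], height=1
  node 42: h_left=-1, h_right=-1, diff=0 [OK], height=0
  node 49: h_left=0, h_right=-1, diff=1 [OK], height=1
  node 31: h_left=1, h_right=1, diff=0 [OK], height=2
All nodes satisfy the balance condition.
Result: Balanced


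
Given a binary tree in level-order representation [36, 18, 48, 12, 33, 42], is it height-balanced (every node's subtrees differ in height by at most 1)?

Tree (level-order array): [36, 18, 48, 12, 33, 42]
Definition: a tree is height-balanced if, at every node, |h(left) - h(right)| <= 1 (empty subtree has height -1).
Bottom-up per-node check:
  node 12: h_left=-1, h_right=-1, diff=0 [OK], height=0
  node 33: h_left=-1, h_right=-1, diff=0 [OK], height=0
  node 18: h_left=0, h_right=0, diff=0 [OK], height=1
  node 42: h_left=-1, h_right=-1, diff=0 [OK], height=0
  node 48: h_left=0, h_right=-1, diff=1 [OK], height=1
  node 36: h_left=1, h_right=1, diff=0 [OK], height=2
All nodes satisfy the balance condition.
Result: Balanced


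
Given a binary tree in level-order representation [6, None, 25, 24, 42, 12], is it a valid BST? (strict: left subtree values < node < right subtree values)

Level-order array: [6, None, 25, 24, 42, 12]
Validate using subtree bounds (lo, hi): at each node, require lo < value < hi,
then recurse left with hi=value and right with lo=value.
Preorder trace (stopping at first violation):
  at node 6 with bounds (-inf, +inf): OK
  at node 25 with bounds (6, +inf): OK
  at node 24 with bounds (6, 25): OK
  at node 12 with bounds (6, 24): OK
  at node 42 with bounds (25, +inf): OK
No violation found at any node.
Result: Valid BST


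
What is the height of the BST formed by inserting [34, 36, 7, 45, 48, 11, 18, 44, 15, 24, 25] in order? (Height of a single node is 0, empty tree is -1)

Insertion order: [34, 36, 7, 45, 48, 11, 18, 44, 15, 24, 25]
Tree (level-order array): [34, 7, 36, None, 11, None, 45, None, 18, 44, 48, 15, 24, None, None, None, None, None, None, None, 25]
Compute height bottom-up (empty subtree = -1):
  height(15) = 1 + max(-1, -1) = 0
  height(25) = 1 + max(-1, -1) = 0
  height(24) = 1 + max(-1, 0) = 1
  height(18) = 1 + max(0, 1) = 2
  height(11) = 1 + max(-1, 2) = 3
  height(7) = 1 + max(-1, 3) = 4
  height(44) = 1 + max(-1, -1) = 0
  height(48) = 1 + max(-1, -1) = 0
  height(45) = 1 + max(0, 0) = 1
  height(36) = 1 + max(-1, 1) = 2
  height(34) = 1 + max(4, 2) = 5
Height = 5


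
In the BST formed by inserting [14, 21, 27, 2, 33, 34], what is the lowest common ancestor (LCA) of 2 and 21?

Tree insertion order: [14, 21, 27, 2, 33, 34]
Tree (level-order array): [14, 2, 21, None, None, None, 27, None, 33, None, 34]
In a BST, the LCA of p=2, q=21 is the first node v on the
root-to-leaf path with p <= v <= q (go left if both < v, right if both > v).
Walk from root:
  at 14: 2 <= 14 <= 21, this is the LCA
LCA = 14


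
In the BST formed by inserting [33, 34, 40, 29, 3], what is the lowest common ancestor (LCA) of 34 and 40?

Tree insertion order: [33, 34, 40, 29, 3]
Tree (level-order array): [33, 29, 34, 3, None, None, 40]
In a BST, the LCA of p=34, q=40 is the first node v on the
root-to-leaf path with p <= v <= q (go left if both < v, right if both > v).
Walk from root:
  at 33: both 34 and 40 > 33, go right
  at 34: 34 <= 34 <= 40, this is the LCA
LCA = 34


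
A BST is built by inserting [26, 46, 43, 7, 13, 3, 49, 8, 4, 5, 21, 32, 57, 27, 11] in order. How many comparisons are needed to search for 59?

Search path for 59: 26 -> 46 -> 49 -> 57
Found: False
Comparisons: 4


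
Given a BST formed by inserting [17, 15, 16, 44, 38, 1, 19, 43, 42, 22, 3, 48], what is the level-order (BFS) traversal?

Tree insertion order: [17, 15, 16, 44, 38, 1, 19, 43, 42, 22, 3, 48]
Tree (level-order array): [17, 15, 44, 1, 16, 38, 48, None, 3, None, None, 19, 43, None, None, None, None, None, 22, 42]
BFS from the root, enqueuing left then right child of each popped node:
  queue [17] -> pop 17, enqueue [15, 44], visited so far: [17]
  queue [15, 44] -> pop 15, enqueue [1, 16], visited so far: [17, 15]
  queue [44, 1, 16] -> pop 44, enqueue [38, 48], visited so far: [17, 15, 44]
  queue [1, 16, 38, 48] -> pop 1, enqueue [3], visited so far: [17, 15, 44, 1]
  queue [16, 38, 48, 3] -> pop 16, enqueue [none], visited so far: [17, 15, 44, 1, 16]
  queue [38, 48, 3] -> pop 38, enqueue [19, 43], visited so far: [17, 15, 44, 1, 16, 38]
  queue [48, 3, 19, 43] -> pop 48, enqueue [none], visited so far: [17, 15, 44, 1, 16, 38, 48]
  queue [3, 19, 43] -> pop 3, enqueue [none], visited so far: [17, 15, 44, 1, 16, 38, 48, 3]
  queue [19, 43] -> pop 19, enqueue [22], visited so far: [17, 15, 44, 1, 16, 38, 48, 3, 19]
  queue [43, 22] -> pop 43, enqueue [42], visited so far: [17, 15, 44, 1, 16, 38, 48, 3, 19, 43]
  queue [22, 42] -> pop 22, enqueue [none], visited so far: [17, 15, 44, 1, 16, 38, 48, 3, 19, 43, 22]
  queue [42] -> pop 42, enqueue [none], visited so far: [17, 15, 44, 1, 16, 38, 48, 3, 19, 43, 22, 42]
Result: [17, 15, 44, 1, 16, 38, 48, 3, 19, 43, 22, 42]


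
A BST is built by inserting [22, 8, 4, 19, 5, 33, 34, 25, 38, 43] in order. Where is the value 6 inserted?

Starting tree (level order): [22, 8, 33, 4, 19, 25, 34, None, 5, None, None, None, None, None, 38, None, None, None, 43]
Insertion path: 22 -> 8 -> 4 -> 5
Result: insert 6 as right child of 5
Final tree (level order): [22, 8, 33, 4, 19, 25, 34, None, 5, None, None, None, None, None, 38, None, 6, None, 43]


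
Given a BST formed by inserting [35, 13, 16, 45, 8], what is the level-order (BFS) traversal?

Tree insertion order: [35, 13, 16, 45, 8]
Tree (level-order array): [35, 13, 45, 8, 16]
BFS from the root, enqueuing left then right child of each popped node:
  queue [35] -> pop 35, enqueue [13, 45], visited so far: [35]
  queue [13, 45] -> pop 13, enqueue [8, 16], visited so far: [35, 13]
  queue [45, 8, 16] -> pop 45, enqueue [none], visited so far: [35, 13, 45]
  queue [8, 16] -> pop 8, enqueue [none], visited so far: [35, 13, 45, 8]
  queue [16] -> pop 16, enqueue [none], visited so far: [35, 13, 45, 8, 16]
Result: [35, 13, 45, 8, 16]


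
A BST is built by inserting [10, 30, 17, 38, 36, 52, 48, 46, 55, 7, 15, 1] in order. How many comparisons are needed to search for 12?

Search path for 12: 10 -> 30 -> 17 -> 15
Found: False
Comparisons: 4


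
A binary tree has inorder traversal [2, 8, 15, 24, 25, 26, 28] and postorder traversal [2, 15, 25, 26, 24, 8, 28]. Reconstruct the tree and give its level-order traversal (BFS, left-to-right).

Inorder:   [2, 8, 15, 24, 25, 26, 28]
Postorder: [2, 15, 25, 26, 24, 8, 28]
Algorithm: postorder visits root last, so walk postorder right-to-left;
each value is the root of the current inorder slice — split it at that
value, recurse on the right subtree first, then the left.
Recursive splits:
  root=28; inorder splits into left=[2, 8, 15, 24, 25, 26], right=[]
  root=8; inorder splits into left=[2], right=[15, 24, 25, 26]
  root=24; inorder splits into left=[15], right=[25, 26]
  root=26; inorder splits into left=[25], right=[]
  root=25; inorder splits into left=[], right=[]
  root=15; inorder splits into left=[], right=[]
  root=2; inorder splits into left=[], right=[]
Reconstructed level-order: [28, 8, 2, 24, 15, 26, 25]


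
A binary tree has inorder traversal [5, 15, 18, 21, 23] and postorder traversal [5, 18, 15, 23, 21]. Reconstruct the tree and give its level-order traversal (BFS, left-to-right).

Inorder:   [5, 15, 18, 21, 23]
Postorder: [5, 18, 15, 23, 21]
Algorithm: postorder visits root last, so walk postorder right-to-left;
each value is the root of the current inorder slice — split it at that
value, recurse on the right subtree first, then the left.
Recursive splits:
  root=21; inorder splits into left=[5, 15, 18], right=[23]
  root=23; inorder splits into left=[], right=[]
  root=15; inorder splits into left=[5], right=[18]
  root=18; inorder splits into left=[], right=[]
  root=5; inorder splits into left=[], right=[]
Reconstructed level-order: [21, 15, 23, 5, 18]


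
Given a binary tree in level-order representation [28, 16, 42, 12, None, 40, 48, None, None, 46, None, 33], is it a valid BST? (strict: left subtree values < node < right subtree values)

Level-order array: [28, 16, 42, 12, None, 40, 48, None, None, 46, None, 33]
Validate using subtree bounds (lo, hi): at each node, require lo < value < hi,
then recurse left with hi=value and right with lo=value.
Preorder trace (stopping at first violation):
  at node 28 with bounds (-inf, +inf): OK
  at node 16 with bounds (-inf, 28): OK
  at node 12 with bounds (-inf, 16): OK
  at node 42 with bounds (28, +inf): OK
  at node 40 with bounds (28, 42): OK
  at node 46 with bounds (28, 40): VIOLATION
Node 46 violates its bound: not (28 < 46 < 40).
Result: Not a valid BST


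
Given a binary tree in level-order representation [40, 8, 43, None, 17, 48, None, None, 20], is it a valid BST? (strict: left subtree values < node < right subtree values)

Level-order array: [40, 8, 43, None, 17, 48, None, None, 20]
Validate using subtree bounds (lo, hi): at each node, require lo < value < hi,
then recurse left with hi=value and right with lo=value.
Preorder trace (stopping at first violation):
  at node 40 with bounds (-inf, +inf): OK
  at node 8 with bounds (-inf, 40): OK
  at node 17 with bounds (8, 40): OK
  at node 20 with bounds (17, 40): OK
  at node 43 with bounds (40, +inf): OK
  at node 48 with bounds (40, 43): VIOLATION
Node 48 violates its bound: not (40 < 48 < 43).
Result: Not a valid BST


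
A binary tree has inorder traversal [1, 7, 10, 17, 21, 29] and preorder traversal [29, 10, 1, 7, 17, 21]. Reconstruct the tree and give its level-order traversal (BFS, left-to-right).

Inorder:  [1, 7, 10, 17, 21, 29]
Preorder: [29, 10, 1, 7, 17, 21]
Algorithm: preorder visits root first, so consume preorder in order;
for each root, split the current inorder slice at that value into
left-subtree inorder and right-subtree inorder, then recurse.
Recursive splits:
  root=29; inorder splits into left=[1, 7, 10, 17, 21], right=[]
  root=10; inorder splits into left=[1, 7], right=[17, 21]
  root=1; inorder splits into left=[], right=[7]
  root=7; inorder splits into left=[], right=[]
  root=17; inorder splits into left=[], right=[21]
  root=21; inorder splits into left=[], right=[]
Reconstructed level-order: [29, 10, 1, 17, 7, 21]


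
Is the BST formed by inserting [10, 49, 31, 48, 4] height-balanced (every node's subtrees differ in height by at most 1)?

Tree (level-order array): [10, 4, 49, None, None, 31, None, None, 48]
Definition: a tree is height-balanced if, at every node, |h(left) - h(right)| <= 1 (empty subtree has height -1).
Bottom-up per-node check:
  node 4: h_left=-1, h_right=-1, diff=0 [OK], height=0
  node 48: h_left=-1, h_right=-1, diff=0 [OK], height=0
  node 31: h_left=-1, h_right=0, diff=1 [OK], height=1
  node 49: h_left=1, h_right=-1, diff=2 [FAIL (|1--1|=2 > 1)], height=2
  node 10: h_left=0, h_right=2, diff=2 [FAIL (|0-2|=2 > 1)], height=3
Node 49 violates the condition: |1 - -1| = 2 > 1.
Result: Not balanced


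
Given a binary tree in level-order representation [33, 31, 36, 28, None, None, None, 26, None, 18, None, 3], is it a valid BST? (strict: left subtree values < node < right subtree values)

Level-order array: [33, 31, 36, 28, None, None, None, 26, None, 18, None, 3]
Validate using subtree bounds (lo, hi): at each node, require lo < value < hi,
then recurse left with hi=value and right with lo=value.
Preorder trace (stopping at first violation):
  at node 33 with bounds (-inf, +inf): OK
  at node 31 with bounds (-inf, 33): OK
  at node 28 with bounds (-inf, 31): OK
  at node 26 with bounds (-inf, 28): OK
  at node 18 with bounds (-inf, 26): OK
  at node 3 with bounds (-inf, 18): OK
  at node 36 with bounds (33, +inf): OK
No violation found at any node.
Result: Valid BST


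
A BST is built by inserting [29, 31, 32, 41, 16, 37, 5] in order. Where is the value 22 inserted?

Starting tree (level order): [29, 16, 31, 5, None, None, 32, None, None, None, 41, 37]
Insertion path: 29 -> 16
Result: insert 22 as right child of 16
Final tree (level order): [29, 16, 31, 5, 22, None, 32, None, None, None, None, None, 41, 37]


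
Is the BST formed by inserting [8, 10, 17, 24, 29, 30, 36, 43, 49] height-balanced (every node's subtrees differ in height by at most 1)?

Tree (level-order array): [8, None, 10, None, 17, None, 24, None, 29, None, 30, None, 36, None, 43, None, 49]
Definition: a tree is height-balanced if, at every node, |h(left) - h(right)| <= 1 (empty subtree has height -1).
Bottom-up per-node check:
  node 49: h_left=-1, h_right=-1, diff=0 [OK], height=0
  node 43: h_left=-1, h_right=0, diff=1 [OK], height=1
  node 36: h_left=-1, h_right=1, diff=2 [FAIL (|-1-1|=2 > 1)], height=2
  node 30: h_left=-1, h_right=2, diff=3 [FAIL (|-1-2|=3 > 1)], height=3
  node 29: h_left=-1, h_right=3, diff=4 [FAIL (|-1-3|=4 > 1)], height=4
  node 24: h_left=-1, h_right=4, diff=5 [FAIL (|-1-4|=5 > 1)], height=5
  node 17: h_left=-1, h_right=5, diff=6 [FAIL (|-1-5|=6 > 1)], height=6
  node 10: h_left=-1, h_right=6, diff=7 [FAIL (|-1-6|=7 > 1)], height=7
  node 8: h_left=-1, h_right=7, diff=8 [FAIL (|-1-7|=8 > 1)], height=8
Node 36 violates the condition: |-1 - 1| = 2 > 1.
Result: Not balanced


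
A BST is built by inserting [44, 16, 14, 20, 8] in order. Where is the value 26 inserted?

Starting tree (level order): [44, 16, None, 14, 20, 8]
Insertion path: 44 -> 16 -> 20
Result: insert 26 as right child of 20
Final tree (level order): [44, 16, None, 14, 20, 8, None, None, 26]


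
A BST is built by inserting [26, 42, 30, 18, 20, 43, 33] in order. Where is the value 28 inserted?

Starting tree (level order): [26, 18, 42, None, 20, 30, 43, None, None, None, 33]
Insertion path: 26 -> 42 -> 30
Result: insert 28 as left child of 30
Final tree (level order): [26, 18, 42, None, 20, 30, 43, None, None, 28, 33]


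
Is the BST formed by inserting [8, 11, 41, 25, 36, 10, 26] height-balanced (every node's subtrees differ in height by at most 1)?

Tree (level-order array): [8, None, 11, 10, 41, None, None, 25, None, None, 36, 26]
Definition: a tree is height-balanced if, at every node, |h(left) - h(right)| <= 1 (empty subtree has height -1).
Bottom-up per-node check:
  node 10: h_left=-1, h_right=-1, diff=0 [OK], height=0
  node 26: h_left=-1, h_right=-1, diff=0 [OK], height=0
  node 36: h_left=0, h_right=-1, diff=1 [OK], height=1
  node 25: h_left=-1, h_right=1, diff=2 [FAIL (|-1-1|=2 > 1)], height=2
  node 41: h_left=2, h_right=-1, diff=3 [FAIL (|2--1|=3 > 1)], height=3
  node 11: h_left=0, h_right=3, diff=3 [FAIL (|0-3|=3 > 1)], height=4
  node 8: h_left=-1, h_right=4, diff=5 [FAIL (|-1-4|=5 > 1)], height=5
Node 25 violates the condition: |-1 - 1| = 2 > 1.
Result: Not balanced


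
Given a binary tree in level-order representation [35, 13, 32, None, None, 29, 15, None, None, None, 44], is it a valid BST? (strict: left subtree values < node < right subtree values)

Level-order array: [35, 13, 32, None, None, 29, 15, None, None, None, 44]
Validate using subtree bounds (lo, hi): at each node, require lo < value < hi,
then recurse left with hi=value and right with lo=value.
Preorder trace (stopping at first violation):
  at node 35 with bounds (-inf, +inf): OK
  at node 13 with bounds (-inf, 35): OK
  at node 32 with bounds (35, +inf): VIOLATION
Node 32 violates its bound: not (35 < 32 < +inf).
Result: Not a valid BST


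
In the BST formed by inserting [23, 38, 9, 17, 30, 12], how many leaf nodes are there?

Tree built from: [23, 38, 9, 17, 30, 12]
Tree (level-order array): [23, 9, 38, None, 17, 30, None, 12]
Rule: A leaf has 0 children.
Per-node child counts:
  node 23: 2 child(ren)
  node 9: 1 child(ren)
  node 17: 1 child(ren)
  node 12: 0 child(ren)
  node 38: 1 child(ren)
  node 30: 0 child(ren)
Matching nodes: [12, 30]
Count of leaf nodes: 2


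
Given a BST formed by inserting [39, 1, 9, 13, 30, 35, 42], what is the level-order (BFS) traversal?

Tree insertion order: [39, 1, 9, 13, 30, 35, 42]
Tree (level-order array): [39, 1, 42, None, 9, None, None, None, 13, None, 30, None, 35]
BFS from the root, enqueuing left then right child of each popped node:
  queue [39] -> pop 39, enqueue [1, 42], visited so far: [39]
  queue [1, 42] -> pop 1, enqueue [9], visited so far: [39, 1]
  queue [42, 9] -> pop 42, enqueue [none], visited so far: [39, 1, 42]
  queue [9] -> pop 9, enqueue [13], visited so far: [39, 1, 42, 9]
  queue [13] -> pop 13, enqueue [30], visited so far: [39, 1, 42, 9, 13]
  queue [30] -> pop 30, enqueue [35], visited so far: [39, 1, 42, 9, 13, 30]
  queue [35] -> pop 35, enqueue [none], visited so far: [39, 1, 42, 9, 13, 30, 35]
Result: [39, 1, 42, 9, 13, 30, 35]


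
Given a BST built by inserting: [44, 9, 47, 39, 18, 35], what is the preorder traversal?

Tree insertion order: [44, 9, 47, 39, 18, 35]
Tree (level-order array): [44, 9, 47, None, 39, None, None, 18, None, None, 35]
Preorder traversal: [44, 9, 39, 18, 35, 47]


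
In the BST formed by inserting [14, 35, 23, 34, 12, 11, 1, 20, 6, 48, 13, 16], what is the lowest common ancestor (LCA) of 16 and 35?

Tree insertion order: [14, 35, 23, 34, 12, 11, 1, 20, 6, 48, 13, 16]
Tree (level-order array): [14, 12, 35, 11, 13, 23, 48, 1, None, None, None, 20, 34, None, None, None, 6, 16]
In a BST, the LCA of p=16, q=35 is the first node v on the
root-to-leaf path with p <= v <= q (go left if both < v, right if both > v).
Walk from root:
  at 14: both 16 and 35 > 14, go right
  at 35: 16 <= 35 <= 35, this is the LCA
LCA = 35


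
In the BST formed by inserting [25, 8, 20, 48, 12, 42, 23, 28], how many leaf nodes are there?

Tree built from: [25, 8, 20, 48, 12, 42, 23, 28]
Tree (level-order array): [25, 8, 48, None, 20, 42, None, 12, 23, 28]
Rule: A leaf has 0 children.
Per-node child counts:
  node 25: 2 child(ren)
  node 8: 1 child(ren)
  node 20: 2 child(ren)
  node 12: 0 child(ren)
  node 23: 0 child(ren)
  node 48: 1 child(ren)
  node 42: 1 child(ren)
  node 28: 0 child(ren)
Matching nodes: [12, 23, 28]
Count of leaf nodes: 3


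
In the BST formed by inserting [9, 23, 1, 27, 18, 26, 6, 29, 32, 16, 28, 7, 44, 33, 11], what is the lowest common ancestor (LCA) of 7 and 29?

Tree insertion order: [9, 23, 1, 27, 18, 26, 6, 29, 32, 16, 28, 7, 44, 33, 11]
Tree (level-order array): [9, 1, 23, None, 6, 18, 27, None, 7, 16, None, 26, 29, None, None, 11, None, None, None, 28, 32, None, None, None, None, None, 44, 33]
In a BST, the LCA of p=7, q=29 is the first node v on the
root-to-leaf path with p <= v <= q (go left if both < v, right if both > v).
Walk from root:
  at 9: 7 <= 9 <= 29, this is the LCA
LCA = 9


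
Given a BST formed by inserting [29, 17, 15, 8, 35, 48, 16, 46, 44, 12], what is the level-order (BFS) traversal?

Tree insertion order: [29, 17, 15, 8, 35, 48, 16, 46, 44, 12]
Tree (level-order array): [29, 17, 35, 15, None, None, 48, 8, 16, 46, None, None, 12, None, None, 44]
BFS from the root, enqueuing left then right child of each popped node:
  queue [29] -> pop 29, enqueue [17, 35], visited so far: [29]
  queue [17, 35] -> pop 17, enqueue [15], visited so far: [29, 17]
  queue [35, 15] -> pop 35, enqueue [48], visited so far: [29, 17, 35]
  queue [15, 48] -> pop 15, enqueue [8, 16], visited so far: [29, 17, 35, 15]
  queue [48, 8, 16] -> pop 48, enqueue [46], visited so far: [29, 17, 35, 15, 48]
  queue [8, 16, 46] -> pop 8, enqueue [12], visited so far: [29, 17, 35, 15, 48, 8]
  queue [16, 46, 12] -> pop 16, enqueue [none], visited so far: [29, 17, 35, 15, 48, 8, 16]
  queue [46, 12] -> pop 46, enqueue [44], visited so far: [29, 17, 35, 15, 48, 8, 16, 46]
  queue [12, 44] -> pop 12, enqueue [none], visited so far: [29, 17, 35, 15, 48, 8, 16, 46, 12]
  queue [44] -> pop 44, enqueue [none], visited so far: [29, 17, 35, 15, 48, 8, 16, 46, 12, 44]
Result: [29, 17, 35, 15, 48, 8, 16, 46, 12, 44]


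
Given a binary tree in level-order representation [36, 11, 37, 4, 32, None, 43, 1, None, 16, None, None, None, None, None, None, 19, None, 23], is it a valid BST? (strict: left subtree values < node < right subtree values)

Level-order array: [36, 11, 37, 4, 32, None, 43, 1, None, 16, None, None, None, None, None, None, 19, None, 23]
Validate using subtree bounds (lo, hi): at each node, require lo < value < hi,
then recurse left with hi=value and right with lo=value.
Preorder trace (stopping at first violation):
  at node 36 with bounds (-inf, +inf): OK
  at node 11 with bounds (-inf, 36): OK
  at node 4 with bounds (-inf, 11): OK
  at node 1 with bounds (-inf, 4): OK
  at node 32 with bounds (11, 36): OK
  at node 16 with bounds (11, 32): OK
  at node 19 with bounds (16, 32): OK
  at node 23 with bounds (19, 32): OK
  at node 37 with bounds (36, +inf): OK
  at node 43 with bounds (37, +inf): OK
No violation found at any node.
Result: Valid BST


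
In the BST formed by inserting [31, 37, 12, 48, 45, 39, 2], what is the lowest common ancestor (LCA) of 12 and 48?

Tree insertion order: [31, 37, 12, 48, 45, 39, 2]
Tree (level-order array): [31, 12, 37, 2, None, None, 48, None, None, 45, None, 39]
In a BST, the LCA of p=12, q=48 is the first node v on the
root-to-leaf path with p <= v <= q (go left if both < v, right if both > v).
Walk from root:
  at 31: 12 <= 31 <= 48, this is the LCA
LCA = 31


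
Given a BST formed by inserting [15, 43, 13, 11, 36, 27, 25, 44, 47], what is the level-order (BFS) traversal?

Tree insertion order: [15, 43, 13, 11, 36, 27, 25, 44, 47]
Tree (level-order array): [15, 13, 43, 11, None, 36, 44, None, None, 27, None, None, 47, 25]
BFS from the root, enqueuing left then right child of each popped node:
  queue [15] -> pop 15, enqueue [13, 43], visited so far: [15]
  queue [13, 43] -> pop 13, enqueue [11], visited so far: [15, 13]
  queue [43, 11] -> pop 43, enqueue [36, 44], visited so far: [15, 13, 43]
  queue [11, 36, 44] -> pop 11, enqueue [none], visited so far: [15, 13, 43, 11]
  queue [36, 44] -> pop 36, enqueue [27], visited so far: [15, 13, 43, 11, 36]
  queue [44, 27] -> pop 44, enqueue [47], visited so far: [15, 13, 43, 11, 36, 44]
  queue [27, 47] -> pop 27, enqueue [25], visited so far: [15, 13, 43, 11, 36, 44, 27]
  queue [47, 25] -> pop 47, enqueue [none], visited so far: [15, 13, 43, 11, 36, 44, 27, 47]
  queue [25] -> pop 25, enqueue [none], visited so far: [15, 13, 43, 11, 36, 44, 27, 47, 25]
Result: [15, 13, 43, 11, 36, 44, 27, 47, 25]


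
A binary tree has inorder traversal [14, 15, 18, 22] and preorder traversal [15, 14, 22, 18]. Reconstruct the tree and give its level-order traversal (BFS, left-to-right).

Inorder:  [14, 15, 18, 22]
Preorder: [15, 14, 22, 18]
Algorithm: preorder visits root first, so consume preorder in order;
for each root, split the current inorder slice at that value into
left-subtree inorder and right-subtree inorder, then recurse.
Recursive splits:
  root=15; inorder splits into left=[14], right=[18, 22]
  root=14; inorder splits into left=[], right=[]
  root=22; inorder splits into left=[18], right=[]
  root=18; inorder splits into left=[], right=[]
Reconstructed level-order: [15, 14, 22, 18]


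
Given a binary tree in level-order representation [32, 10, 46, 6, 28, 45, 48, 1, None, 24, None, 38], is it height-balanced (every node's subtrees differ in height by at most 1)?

Tree (level-order array): [32, 10, 46, 6, 28, 45, 48, 1, None, 24, None, 38]
Definition: a tree is height-balanced if, at every node, |h(left) - h(right)| <= 1 (empty subtree has height -1).
Bottom-up per-node check:
  node 1: h_left=-1, h_right=-1, diff=0 [OK], height=0
  node 6: h_left=0, h_right=-1, diff=1 [OK], height=1
  node 24: h_left=-1, h_right=-1, diff=0 [OK], height=0
  node 28: h_left=0, h_right=-1, diff=1 [OK], height=1
  node 10: h_left=1, h_right=1, diff=0 [OK], height=2
  node 38: h_left=-1, h_right=-1, diff=0 [OK], height=0
  node 45: h_left=0, h_right=-1, diff=1 [OK], height=1
  node 48: h_left=-1, h_right=-1, diff=0 [OK], height=0
  node 46: h_left=1, h_right=0, diff=1 [OK], height=2
  node 32: h_left=2, h_right=2, diff=0 [OK], height=3
All nodes satisfy the balance condition.
Result: Balanced


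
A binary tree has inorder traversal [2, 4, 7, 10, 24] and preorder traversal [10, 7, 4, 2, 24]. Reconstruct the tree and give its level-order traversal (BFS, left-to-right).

Inorder:  [2, 4, 7, 10, 24]
Preorder: [10, 7, 4, 2, 24]
Algorithm: preorder visits root first, so consume preorder in order;
for each root, split the current inorder slice at that value into
left-subtree inorder and right-subtree inorder, then recurse.
Recursive splits:
  root=10; inorder splits into left=[2, 4, 7], right=[24]
  root=7; inorder splits into left=[2, 4], right=[]
  root=4; inorder splits into left=[2], right=[]
  root=2; inorder splits into left=[], right=[]
  root=24; inorder splits into left=[], right=[]
Reconstructed level-order: [10, 7, 24, 4, 2]


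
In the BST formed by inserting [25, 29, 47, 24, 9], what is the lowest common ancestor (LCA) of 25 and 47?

Tree insertion order: [25, 29, 47, 24, 9]
Tree (level-order array): [25, 24, 29, 9, None, None, 47]
In a BST, the LCA of p=25, q=47 is the first node v on the
root-to-leaf path with p <= v <= q (go left if both < v, right if both > v).
Walk from root:
  at 25: 25 <= 25 <= 47, this is the LCA
LCA = 25


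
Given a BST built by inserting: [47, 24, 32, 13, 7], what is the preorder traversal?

Tree insertion order: [47, 24, 32, 13, 7]
Tree (level-order array): [47, 24, None, 13, 32, 7]
Preorder traversal: [47, 24, 13, 7, 32]


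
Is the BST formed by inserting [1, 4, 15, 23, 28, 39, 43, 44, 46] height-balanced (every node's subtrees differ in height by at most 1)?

Tree (level-order array): [1, None, 4, None, 15, None, 23, None, 28, None, 39, None, 43, None, 44, None, 46]
Definition: a tree is height-balanced if, at every node, |h(left) - h(right)| <= 1 (empty subtree has height -1).
Bottom-up per-node check:
  node 46: h_left=-1, h_right=-1, diff=0 [OK], height=0
  node 44: h_left=-1, h_right=0, diff=1 [OK], height=1
  node 43: h_left=-1, h_right=1, diff=2 [FAIL (|-1-1|=2 > 1)], height=2
  node 39: h_left=-1, h_right=2, diff=3 [FAIL (|-1-2|=3 > 1)], height=3
  node 28: h_left=-1, h_right=3, diff=4 [FAIL (|-1-3|=4 > 1)], height=4
  node 23: h_left=-1, h_right=4, diff=5 [FAIL (|-1-4|=5 > 1)], height=5
  node 15: h_left=-1, h_right=5, diff=6 [FAIL (|-1-5|=6 > 1)], height=6
  node 4: h_left=-1, h_right=6, diff=7 [FAIL (|-1-6|=7 > 1)], height=7
  node 1: h_left=-1, h_right=7, diff=8 [FAIL (|-1-7|=8 > 1)], height=8
Node 43 violates the condition: |-1 - 1| = 2 > 1.
Result: Not balanced


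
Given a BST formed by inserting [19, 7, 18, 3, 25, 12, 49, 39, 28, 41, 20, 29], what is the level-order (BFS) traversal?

Tree insertion order: [19, 7, 18, 3, 25, 12, 49, 39, 28, 41, 20, 29]
Tree (level-order array): [19, 7, 25, 3, 18, 20, 49, None, None, 12, None, None, None, 39, None, None, None, 28, 41, None, 29]
BFS from the root, enqueuing left then right child of each popped node:
  queue [19] -> pop 19, enqueue [7, 25], visited so far: [19]
  queue [7, 25] -> pop 7, enqueue [3, 18], visited so far: [19, 7]
  queue [25, 3, 18] -> pop 25, enqueue [20, 49], visited so far: [19, 7, 25]
  queue [3, 18, 20, 49] -> pop 3, enqueue [none], visited so far: [19, 7, 25, 3]
  queue [18, 20, 49] -> pop 18, enqueue [12], visited so far: [19, 7, 25, 3, 18]
  queue [20, 49, 12] -> pop 20, enqueue [none], visited so far: [19, 7, 25, 3, 18, 20]
  queue [49, 12] -> pop 49, enqueue [39], visited so far: [19, 7, 25, 3, 18, 20, 49]
  queue [12, 39] -> pop 12, enqueue [none], visited so far: [19, 7, 25, 3, 18, 20, 49, 12]
  queue [39] -> pop 39, enqueue [28, 41], visited so far: [19, 7, 25, 3, 18, 20, 49, 12, 39]
  queue [28, 41] -> pop 28, enqueue [29], visited so far: [19, 7, 25, 3, 18, 20, 49, 12, 39, 28]
  queue [41, 29] -> pop 41, enqueue [none], visited so far: [19, 7, 25, 3, 18, 20, 49, 12, 39, 28, 41]
  queue [29] -> pop 29, enqueue [none], visited so far: [19, 7, 25, 3, 18, 20, 49, 12, 39, 28, 41, 29]
Result: [19, 7, 25, 3, 18, 20, 49, 12, 39, 28, 41, 29]


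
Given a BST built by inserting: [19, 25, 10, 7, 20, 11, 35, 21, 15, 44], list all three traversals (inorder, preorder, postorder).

Tree insertion order: [19, 25, 10, 7, 20, 11, 35, 21, 15, 44]
Tree (level-order array): [19, 10, 25, 7, 11, 20, 35, None, None, None, 15, None, 21, None, 44]
Inorder (L, root, R): [7, 10, 11, 15, 19, 20, 21, 25, 35, 44]
Preorder (root, L, R): [19, 10, 7, 11, 15, 25, 20, 21, 35, 44]
Postorder (L, R, root): [7, 15, 11, 10, 21, 20, 44, 35, 25, 19]


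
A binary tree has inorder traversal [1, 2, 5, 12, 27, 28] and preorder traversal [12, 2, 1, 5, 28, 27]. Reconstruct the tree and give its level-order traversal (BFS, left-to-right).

Inorder:  [1, 2, 5, 12, 27, 28]
Preorder: [12, 2, 1, 5, 28, 27]
Algorithm: preorder visits root first, so consume preorder in order;
for each root, split the current inorder slice at that value into
left-subtree inorder and right-subtree inorder, then recurse.
Recursive splits:
  root=12; inorder splits into left=[1, 2, 5], right=[27, 28]
  root=2; inorder splits into left=[1], right=[5]
  root=1; inorder splits into left=[], right=[]
  root=5; inorder splits into left=[], right=[]
  root=28; inorder splits into left=[27], right=[]
  root=27; inorder splits into left=[], right=[]
Reconstructed level-order: [12, 2, 28, 1, 5, 27]


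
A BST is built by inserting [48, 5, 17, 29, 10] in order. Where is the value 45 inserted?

Starting tree (level order): [48, 5, None, None, 17, 10, 29]
Insertion path: 48 -> 5 -> 17 -> 29
Result: insert 45 as right child of 29
Final tree (level order): [48, 5, None, None, 17, 10, 29, None, None, None, 45]


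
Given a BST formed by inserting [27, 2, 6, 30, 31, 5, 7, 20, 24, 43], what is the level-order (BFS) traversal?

Tree insertion order: [27, 2, 6, 30, 31, 5, 7, 20, 24, 43]
Tree (level-order array): [27, 2, 30, None, 6, None, 31, 5, 7, None, 43, None, None, None, 20, None, None, None, 24]
BFS from the root, enqueuing left then right child of each popped node:
  queue [27] -> pop 27, enqueue [2, 30], visited so far: [27]
  queue [2, 30] -> pop 2, enqueue [6], visited so far: [27, 2]
  queue [30, 6] -> pop 30, enqueue [31], visited so far: [27, 2, 30]
  queue [6, 31] -> pop 6, enqueue [5, 7], visited so far: [27, 2, 30, 6]
  queue [31, 5, 7] -> pop 31, enqueue [43], visited so far: [27, 2, 30, 6, 31]
  queue [5, 7, 43] -> pop 5, enqueue [none], visited so far: [27, 2, 30, 6, 31, 5]
  queue [7, 43] -> pop 7, enqueue [20], visited so far: [27, 2, 30, 6, 31, 5, 7]
  queue [43, 20] -> pop 43, enqueue [none], visited so far: [27, 2, 30, 6, 31, 5, 7, 43]
  queue [20] -> pop 20, enqueue [24], visited so far: [27, 2, 30, 6, 31, 5, 7, 43, 20]
  queue [24] -> pop 24, enqueue [none], visited so far: [27, 2, 30, 6, 31, 5, 7, 43, 20, 24]
Result: [27, 2, 30, 6, 31, 5, 7, 43, 20, 24]


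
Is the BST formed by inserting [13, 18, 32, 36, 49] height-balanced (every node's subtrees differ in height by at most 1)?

Tree (level-order array): [13, None, 18, None, 32, None, 36, None, 49]
Definition: a tree is height-balanced if, at every node, |h(left) - h(right)| <= 1 (empty subtree has height -1).
Bottom-up per-node check:
  node 49: h_left=-1, h_right=-1, diff=0 [OK], height=0
  node 36: h_left=-1, h_right=0, diff=1 [OK], height=1
  node 32: h_left=-1, h_right=1, diff=2 [FAIL (|-1-1|=2 > 1)], height=2
  node 18: h_left=-1, h_right=2, diff=3 [FAIL (|-1-2|=3 > 1)], height=3
  node 13: h_left=-1, h_right=3, diff=4 [FAIL (|-1-3|=4 > 1)], height=4
Node 32 violates the condition: |-1 - 1| = 2 > 1.
Result: Not balanced


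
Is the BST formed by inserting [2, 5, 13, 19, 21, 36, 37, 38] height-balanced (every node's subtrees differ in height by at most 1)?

Tree (level-order array): [2, None, 5, None, 13, None, 19, None, 21, None, 36, None, 37, None, 38]
Definition: a tree is height-balanced if, at every node, |h(left) - h(right)| <= 1 (empty subtree has height -1).
Bottom-up per-node check:
  node 38: h_left=-1, h_right=-1, diff=0 [OK], height=0
  node 37: h_left=-1, h_right=0, diff=1 [OK], height=1
  node 36: h_left=-1, h_right=1, diff=2 [FAIL (|-1-1|=2 > 1)], height=2
  node 21: h_left=-1, h_right=2, diff=3 [FAIL (|-1-2|=3 > 1)], height=3
  node 19: h_left=-1, h_right=3, diff=4 [FAIL (|-1-3|=4 > 1)], height=4
  node 13: h_left=-1, h_right=4, diff=5 [FAIL (|-1-4|=5 > 1)], height=5
  node 5: h_left=-1, h_right=5, diff=6 [FAIL (|-1-5|=6 > 1)], height=6
  node 2: h_left=-1, h_right=6, diff=7 [FAIL (|-1-6|=7 > 1)], height=7
Node 36 violates the condition: |-1 - 1| = 2 > 1.
Result: Not balanced


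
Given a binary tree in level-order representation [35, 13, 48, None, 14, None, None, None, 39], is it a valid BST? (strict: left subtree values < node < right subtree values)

Level-order array: [35, 13, 48, None, 14, None, None, None, 39]
Validate using subtree bounds (lo, hi): at each node, require lo < value < hi,
then recurse left with hi=value and right with lo=value.
Preorder trace (stopping at first violation):
  at node 35 with bounds (-inf, +inf): OK
  at node 13 with bounds (-inf, 35): OK
  at node 14 with bounds (13, 35): OK
  at node 39 with bounds (14, 35): VIOLATION
Node 39 violates its bound: not (14 < 39 < 35).
Result: Not a valid BST


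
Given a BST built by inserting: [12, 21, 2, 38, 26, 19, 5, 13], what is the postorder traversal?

Tree insertion order: [12, 21, 2, 38, 26, 19, 5, 13]
Tree (level-order array): [12, 2, 21, None, 5, 19, 38, None, None, 13, None, 26]
Postorder traversal: [5, 2, 13, 19, 26, 38, 21, 12]


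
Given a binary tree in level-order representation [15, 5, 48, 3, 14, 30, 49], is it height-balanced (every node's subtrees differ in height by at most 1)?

Tree (level-order array): [15, 5, 48, 3, 14, 30, 49]
Definition: a tree is height-balanced if, at every node, |h(left) - h(right)| <= 1 (empty subtree has height -1).
Bottom-up per-node check:
  node 3: h_left=-1, h_right=-1, diff=0 [OK], height=0
  node 14: h_left=-1, h_right=-1, diff=0 [OK], height=0
  node 5: h_left=0, h_right=0, diff=0 [OK], height=1
  node 30: h_left=-1, h_right=-1, diff=0 [OK], height=0
  node 49: h_left=-1, h_right=-1, diff=0 [OK], height=0
  node 48: h_left=0, h_right=0, diff=0 [OK], height=1
  node 15: h_left=1, h_right=1, diff=0 [OK], height=2
All nodes satisfy the balance condition.
Result: Balanced


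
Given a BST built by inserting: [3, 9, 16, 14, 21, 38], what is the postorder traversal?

Tree insertion order: [3, 9, 16, 14, 21, 38]
Tree (level-order array): [3, None, 9, None, 16, 14, 21, None, None, None, 38]
Postorder traversal: [14, 38, 21, 16, 9, 3]


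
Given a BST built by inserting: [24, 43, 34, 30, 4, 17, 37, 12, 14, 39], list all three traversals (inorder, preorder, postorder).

Tree insertion order: [24, 43, 34, 30, 4, 17, 37, 12, 14, 39]
Tree (level-order array): [24, 4, 43, None, 17, 34, None, 12, None, 30, 37, None, 14, None, None, None, 39]
Inorder (L, root, R): [4, 12, 14, 17, 24, 30, 34, 37, 39, 43]
Preorder (root, L, R): [24, 4, 17, 12, 14, 43, 34, 30, 37, 39]
Postorder (L, R, root): [14, 12, 17, 4, 30, 39, 37, 34, 43, 24]


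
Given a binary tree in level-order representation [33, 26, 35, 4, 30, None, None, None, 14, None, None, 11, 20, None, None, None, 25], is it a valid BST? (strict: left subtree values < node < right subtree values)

Level-order array: [33, 26, 35, 4, 30, None, None, None, 14, None, None, 11, 20, None, None, None, 25]
Validate using subtree bounds (lo, hi): at each node, require lo < value < hi,
then recurse left with hi=value and right with lo=value.
Preorder trace (stopping at first violation):
  at node 33 with bounds (-inf, +inf): OK
  at node 26 with bounds (-inf, 33): OK
  at node 4 with bounds (-inf, 26): OK
  at node 14 with bounds (4, 26): OK
  at node 11 with bounds (4, 14): OK
  at node 20 with bounds (14, 26): OK
  at node 25 with bounds (20, 26): OK
  at node 30 with bounds (26, 33): OK
  at node 35 with bounds (33, +inf): OK
No violation found at any node.
Result: Valid BST


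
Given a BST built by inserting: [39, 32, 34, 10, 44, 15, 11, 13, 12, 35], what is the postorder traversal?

Tree insertion order: [39, 32, 34, 10, 44, 15, 11, 13, 12, 35]
Tree (level-order array): [39, 32, 44, 10, 34, None, None, None, 15, None, 35, 11, None, None, None, None, 13, 12]
Postorder traversal: [12, 13, 11, 15, 10, 35, 34, 32, 44, 39]


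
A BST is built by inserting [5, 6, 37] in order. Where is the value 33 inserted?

Starting tree (level order): [5, None, 6, None, 37]
Insertion path: 5 -> 6 -> 37
Result: insert 33 as left child of 37
Final tree (level order): [5, None, 6, None, 37, 33]
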